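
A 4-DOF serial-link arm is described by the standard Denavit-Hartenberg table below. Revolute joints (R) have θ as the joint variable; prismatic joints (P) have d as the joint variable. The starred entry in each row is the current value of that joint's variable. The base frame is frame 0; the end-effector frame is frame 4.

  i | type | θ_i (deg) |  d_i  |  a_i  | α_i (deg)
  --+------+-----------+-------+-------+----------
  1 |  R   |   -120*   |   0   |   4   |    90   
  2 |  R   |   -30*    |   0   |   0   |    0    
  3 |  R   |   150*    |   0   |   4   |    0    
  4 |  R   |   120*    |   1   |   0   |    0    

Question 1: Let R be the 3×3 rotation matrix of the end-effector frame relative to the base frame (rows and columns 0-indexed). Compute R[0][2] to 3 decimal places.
-0.866

End-effector z-axis (col 2 of R) = (-0.8660,0.5000,0.0000)
R[0][2] = -0.8660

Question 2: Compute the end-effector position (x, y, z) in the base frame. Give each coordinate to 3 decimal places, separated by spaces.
-1.866 -1.232 3.464

after link 1: o_1 = (-2.0000, -3.4641, 0.0000)
after link 2: o_2 = (-2.0000, -3.4641, 0.0000)
after link 3: o_3 = (-1.0000, -1.7321, 3.4641)
after link 4: o_4 = (-1.8660, -1.2321, 3.4641)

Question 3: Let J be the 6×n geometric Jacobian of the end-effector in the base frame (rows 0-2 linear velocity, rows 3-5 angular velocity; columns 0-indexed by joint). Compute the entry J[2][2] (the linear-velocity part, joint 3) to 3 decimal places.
axis z_2 = (-0.8660,0.5000,0.0000); lever o_n−o_2 = (0.1340,2.2321,3.4641)
cross product → J_v[:, 2] = (1.7321,3.0000,-2.0000)
J_ω[:, 2] = z_2
entry J[2][2] = -2.0000

-2.000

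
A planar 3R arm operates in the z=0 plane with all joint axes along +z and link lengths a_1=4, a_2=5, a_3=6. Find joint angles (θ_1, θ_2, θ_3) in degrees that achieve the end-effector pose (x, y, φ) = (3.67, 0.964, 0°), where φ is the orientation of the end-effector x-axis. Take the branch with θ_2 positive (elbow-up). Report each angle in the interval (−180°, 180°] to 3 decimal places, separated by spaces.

wrist centre = target − a_3·(cos φ, sin φ) = (-2.3300, 0.9640)
cos θ_2 = (6.3582−4²−5²)/(2·4·5) = -0.8660; θ_2 = 150.0023° (elbow-up)
β = atan2(0.9640,-2.3300) = 157.5235°; ψ = atan2(2.4998,-0.3302) = 97.5252°
θ_1 = β − ψ = 59.9983°
θ_3 = φ − θ_1 − θ_2 = 149.9994° (wrapped to (-180°,180°])

59.998 150.002 149.999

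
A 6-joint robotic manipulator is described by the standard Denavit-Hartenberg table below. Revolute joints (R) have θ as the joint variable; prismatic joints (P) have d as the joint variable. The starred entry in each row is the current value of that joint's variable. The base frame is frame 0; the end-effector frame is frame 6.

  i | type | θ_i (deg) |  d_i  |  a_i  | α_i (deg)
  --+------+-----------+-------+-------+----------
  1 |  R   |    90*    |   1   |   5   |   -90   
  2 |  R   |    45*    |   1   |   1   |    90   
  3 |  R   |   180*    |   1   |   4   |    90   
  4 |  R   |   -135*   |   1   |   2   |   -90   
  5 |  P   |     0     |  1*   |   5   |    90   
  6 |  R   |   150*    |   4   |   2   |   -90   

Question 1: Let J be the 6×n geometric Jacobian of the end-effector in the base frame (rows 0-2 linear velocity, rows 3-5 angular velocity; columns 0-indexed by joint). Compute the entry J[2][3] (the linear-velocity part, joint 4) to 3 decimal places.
axis z_3 = (-1.0000,0.0000,-0.0000); lever o_n−o_3 = (-5.0000,-2.0000,-5.2679)
cross product → J_v[:, 3] = (-0.0000,-5.2679,2.0000)
J_ω[:, 3] = z_3
entry J[2][3] = 2.0000

2.000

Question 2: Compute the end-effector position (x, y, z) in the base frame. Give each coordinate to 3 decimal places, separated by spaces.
-6.000 1.586 -1.440

after link 1: o_1 = (0.0000, 5.0000, 1.0000)
after link 2: o_2 = (-1.0000, 5.7071, 0.2929)
after link 3: o_3 = (-1.0000, 3.5858, 3.8284)
after link 4: o_4 = (-2.0000, 3.5858, 1.8284)
after link 5: o_5 = (-2.0000, 2.5858, -3.1716)
after link 6: o_6 = (-6.0000, 1.5858, -1.4395)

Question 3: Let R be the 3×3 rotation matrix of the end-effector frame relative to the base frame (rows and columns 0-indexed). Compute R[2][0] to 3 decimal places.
0.866

End-effector x-axis (col 0 of R) = (-0.0000,-0.5000,0.8660)
R[2][0] = 0.8660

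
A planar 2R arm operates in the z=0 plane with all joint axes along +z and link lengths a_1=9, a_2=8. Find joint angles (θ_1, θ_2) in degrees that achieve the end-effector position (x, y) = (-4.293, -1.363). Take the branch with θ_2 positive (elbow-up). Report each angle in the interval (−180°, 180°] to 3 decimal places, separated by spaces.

cos θ_2 = (20.2876−9²−8²)/(2·9·8) = -0.8661; θ_2 = 150.0038° (elbow-up)
β = atan2(-1.3630,-4.2930) = -162.3857°; ψ = atan2(3.9995,2.0715) = 62.6184°
θ_1 = β − ψ = -225.0041°

134.996 150.004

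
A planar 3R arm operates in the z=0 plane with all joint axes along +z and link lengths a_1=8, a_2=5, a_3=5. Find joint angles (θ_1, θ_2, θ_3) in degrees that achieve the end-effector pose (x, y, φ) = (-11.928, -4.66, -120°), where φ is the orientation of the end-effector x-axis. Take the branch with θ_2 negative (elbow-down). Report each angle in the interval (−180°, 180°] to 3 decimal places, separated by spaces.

wrist centre = target − a_3·(cos φ, sin φ) = (-9.4280, -0.3299)
cos θ_2 = (88.9960−8²−5²)/(2·8·5) = -0.0000; θ_2 = -90.0029° (elbow-down)
β = atan2(-0.3299,-9.4280) = -177.9961°; ψ = atan2(-5.0000,7.9998) = -32.0062°
θ_1 = β − ψ = -145.9899°
θ_3 = φ − θ_1 − θ_2 = 115.9928° (wrapped to (-180°,180°])

-145.990 -90.003 115.993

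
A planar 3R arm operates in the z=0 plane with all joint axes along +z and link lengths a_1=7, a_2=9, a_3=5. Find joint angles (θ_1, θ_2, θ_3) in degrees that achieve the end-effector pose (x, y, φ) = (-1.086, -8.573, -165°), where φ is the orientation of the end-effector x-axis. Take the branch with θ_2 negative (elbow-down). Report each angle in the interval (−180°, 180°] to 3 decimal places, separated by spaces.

9.435 -120.001 -54.433

wrist centre = target − a_3·(cos φ, sin φ) = (3.7436, -7.2789)
cos θ_2 = (66.9972−7²−9²)/(2·7·9) = -0.5000; θ_2 = -120.0015° (elbow-down)
β = atan2(-7.2789,3.7436) = -62.7827°; ψ = atan2(-7.7941,2.4998) = -72.2174°
θ_1 = β − ψ = 9.4347°
θ_3 = φ − θ_1 − θ_2 = -54.4333° (wrapped to (-180°,180°])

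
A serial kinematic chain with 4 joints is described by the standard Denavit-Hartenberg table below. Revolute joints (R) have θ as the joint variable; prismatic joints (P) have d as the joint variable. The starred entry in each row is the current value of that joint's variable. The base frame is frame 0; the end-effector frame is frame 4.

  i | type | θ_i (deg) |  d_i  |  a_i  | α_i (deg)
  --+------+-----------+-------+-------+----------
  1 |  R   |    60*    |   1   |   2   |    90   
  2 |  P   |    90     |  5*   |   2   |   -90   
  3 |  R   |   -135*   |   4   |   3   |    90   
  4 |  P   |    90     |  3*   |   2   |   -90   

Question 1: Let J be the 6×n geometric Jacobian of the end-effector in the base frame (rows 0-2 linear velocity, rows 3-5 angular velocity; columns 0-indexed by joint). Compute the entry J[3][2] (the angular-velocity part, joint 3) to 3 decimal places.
axis z_2 = (-0.5000,-0.8660,0.0000); lever o_n−o_2 = (-3.0000,-5.1962,-4.2426)
cross product → J_v[:, 2] = (3.6742,-2.1213,0.0000)
J_ω[:, 2] = z_2
entry J[3][2] = -0.5000

-0.500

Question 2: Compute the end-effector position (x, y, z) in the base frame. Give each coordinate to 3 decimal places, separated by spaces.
2.330 -5.964 -1.243

after link 1: o_1 = (1.0000, 1.7321, 1.0000)
after link 2: o_2 = (5.3301, -0.7679, 3.0000)
after link 3: o_3 = (5.1672, -5.2927, 0.8787)
after link 4: o_4 = (2.3301, -5.9641, -1.2426)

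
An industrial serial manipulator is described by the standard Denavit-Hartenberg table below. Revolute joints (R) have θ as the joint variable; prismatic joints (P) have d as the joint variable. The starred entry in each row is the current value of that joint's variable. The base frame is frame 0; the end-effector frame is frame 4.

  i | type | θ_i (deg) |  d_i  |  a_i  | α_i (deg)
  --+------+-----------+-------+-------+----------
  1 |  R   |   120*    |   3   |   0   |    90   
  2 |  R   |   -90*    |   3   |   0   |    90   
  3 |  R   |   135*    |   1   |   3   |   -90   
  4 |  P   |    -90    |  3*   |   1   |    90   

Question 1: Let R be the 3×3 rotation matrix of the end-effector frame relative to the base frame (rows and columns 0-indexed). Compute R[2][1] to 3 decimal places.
End-effector y-axis (col 1 of R) = (-0.6124,-0.3536,0.7071)
R[2][1] = 0.7071

0.707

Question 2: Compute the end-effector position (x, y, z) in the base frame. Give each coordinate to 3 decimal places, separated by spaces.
after link 1: o_1 = (0.0000, 0.0000, 3.0000)
after link 2: o_2 = (2.5981, 1.5000, 3.0000)
after link 3: o_3 = (4.9352, 1.6946, 5.1213)
after link 4: o_4 = (3.5981, -0.2321, 7.2426)

3.598 -0.232 7.243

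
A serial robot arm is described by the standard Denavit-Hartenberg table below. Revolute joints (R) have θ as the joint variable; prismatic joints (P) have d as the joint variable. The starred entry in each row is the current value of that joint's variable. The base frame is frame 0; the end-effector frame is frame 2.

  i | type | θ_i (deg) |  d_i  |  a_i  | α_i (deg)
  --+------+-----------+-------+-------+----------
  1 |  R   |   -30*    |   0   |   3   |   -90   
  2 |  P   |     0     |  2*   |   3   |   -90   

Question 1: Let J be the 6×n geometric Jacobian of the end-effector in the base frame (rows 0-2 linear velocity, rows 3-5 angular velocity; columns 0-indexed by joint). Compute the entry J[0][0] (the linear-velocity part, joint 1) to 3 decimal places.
axis z_0 = ẑ; lever o_n−o_0 = (6.1962,-1.2679,0.0000)
cross product → J_v[:, 0] = (1.2679,6.1962,-0.0000)
J_ω[:, 0] = z_0
entry J[0][0] = 1.2679

1.268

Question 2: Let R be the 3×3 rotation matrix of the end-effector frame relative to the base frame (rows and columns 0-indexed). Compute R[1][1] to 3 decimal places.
-0.866

End-effector y-axis (col 1 of R) = (-0.5000,-0.8660,-0.0000)
R[1][1] = -0.8660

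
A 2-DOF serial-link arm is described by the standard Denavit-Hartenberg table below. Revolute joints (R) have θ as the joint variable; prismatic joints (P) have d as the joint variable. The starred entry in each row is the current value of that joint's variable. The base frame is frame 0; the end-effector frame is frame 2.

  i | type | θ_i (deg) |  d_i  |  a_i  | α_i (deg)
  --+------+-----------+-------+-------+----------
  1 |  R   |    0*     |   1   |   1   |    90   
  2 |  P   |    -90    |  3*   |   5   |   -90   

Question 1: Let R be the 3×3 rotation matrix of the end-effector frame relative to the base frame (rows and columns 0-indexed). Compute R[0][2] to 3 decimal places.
End-effector z-axis (col 2 of R) = (1.0000,-0.0000,0.0000)
R[0][2] = 1.0000

1.000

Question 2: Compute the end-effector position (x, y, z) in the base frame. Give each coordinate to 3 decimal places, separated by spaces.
1.000 -3.000 -4.000

after link 1: o_1 = (1.0000, 0.0000, 1.0000)
after link 2: o_2 = (1.0000, -3.0000, -4.0000)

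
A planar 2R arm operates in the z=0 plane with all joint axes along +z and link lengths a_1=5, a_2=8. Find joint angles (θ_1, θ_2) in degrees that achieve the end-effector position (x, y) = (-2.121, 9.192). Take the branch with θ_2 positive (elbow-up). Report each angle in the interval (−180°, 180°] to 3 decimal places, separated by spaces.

cos θ_2 = (88.9915−5²−8²)/(2·5·8) = -0.0001; θ_2 = 90.0061° (elbow-up)
β = atan2(9.1920,-2.1210) = 102.9933°; ψ = atan2(8.0000,4.9992) = 57.9990°
θ_1 = β − ψ = 44.9943°

44.994 90.006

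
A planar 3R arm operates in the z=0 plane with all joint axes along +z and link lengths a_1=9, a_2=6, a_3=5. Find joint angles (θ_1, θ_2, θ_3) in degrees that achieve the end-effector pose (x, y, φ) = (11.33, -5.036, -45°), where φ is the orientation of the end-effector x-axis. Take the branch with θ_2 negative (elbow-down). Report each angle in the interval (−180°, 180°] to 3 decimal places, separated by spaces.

29.997 -119.997 45.000

wrist centre = target − a_3·(cos φ, sin φ) = (7.7945, -1.5005)
cos θ_2 = (63.0051−9²−6²)/(2·9·6) = -0.5000; θ_2 = -119.9969° (elbow-down)
β = atan2(-1.5005,7.7945) = -10.8964°; ψ = atan2(-5.1963,6.0003) = -40.8929°
θ_1 = β − ψ = 29.9966°
θ_3 = φ − θ_1 − θ_2 = 45.0003° (wrapped to (-180°,180°])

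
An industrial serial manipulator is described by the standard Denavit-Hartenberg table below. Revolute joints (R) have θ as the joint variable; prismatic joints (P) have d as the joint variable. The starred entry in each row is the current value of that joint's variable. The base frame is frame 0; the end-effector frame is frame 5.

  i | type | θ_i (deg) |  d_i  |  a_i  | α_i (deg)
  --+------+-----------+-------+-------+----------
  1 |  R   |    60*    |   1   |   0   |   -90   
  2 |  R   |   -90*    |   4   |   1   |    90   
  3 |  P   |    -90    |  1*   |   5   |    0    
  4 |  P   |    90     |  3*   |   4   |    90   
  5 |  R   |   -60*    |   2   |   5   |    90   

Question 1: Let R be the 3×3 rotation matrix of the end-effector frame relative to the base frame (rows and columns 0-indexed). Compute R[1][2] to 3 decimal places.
End-effector z-axis (col 2 of R) = (0.2500,0.4330,-0.8660)
R[1][2] = 0.4330

0.433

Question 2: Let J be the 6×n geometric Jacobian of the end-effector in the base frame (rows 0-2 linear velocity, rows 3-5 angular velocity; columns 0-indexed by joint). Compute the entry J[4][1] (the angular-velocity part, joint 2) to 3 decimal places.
axis z_1 = (-0.8660,0.5000,0.0000); lever o_n−o_1 = (2.7631,-1.2141,7.5000)
cross product → J_v[:, 1] = (3.7500,6.4952,-0.3301)
J_ω[:, 1] = z_1
entry J[4][1] = 0.5000

0.500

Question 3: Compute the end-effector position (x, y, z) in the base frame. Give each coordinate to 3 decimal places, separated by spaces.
after link 1: o_1 = (0.0000, 0.0000, 1.0000)
after link 2: o_2 = (-3.4641, 2.0000, 2.0000)
after link 3: o_3 = (0.3660, -1.3660, 2.0000)
after link 4: o_4 = (-1.1340, -3.9641, 6.0000)
after link 5: o_5 = (2.7631, -1.2141, 8.5000)

2.763 -1.214 8.500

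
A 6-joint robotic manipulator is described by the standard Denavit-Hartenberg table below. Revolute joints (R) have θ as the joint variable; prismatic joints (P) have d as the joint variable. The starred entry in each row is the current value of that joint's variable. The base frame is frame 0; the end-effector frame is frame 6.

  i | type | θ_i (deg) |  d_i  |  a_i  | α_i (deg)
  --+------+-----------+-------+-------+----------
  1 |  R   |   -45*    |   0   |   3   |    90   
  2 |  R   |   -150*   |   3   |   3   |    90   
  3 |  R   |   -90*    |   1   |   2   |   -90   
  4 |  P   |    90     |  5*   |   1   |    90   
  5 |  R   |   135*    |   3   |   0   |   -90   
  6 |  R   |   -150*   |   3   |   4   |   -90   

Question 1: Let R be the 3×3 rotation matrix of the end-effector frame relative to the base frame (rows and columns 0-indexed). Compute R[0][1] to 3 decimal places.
-0.183

End-effector y-axis (col 1 of R) = (-0.1830,0.1830,-0.9659)
R[0][1] = -0.1830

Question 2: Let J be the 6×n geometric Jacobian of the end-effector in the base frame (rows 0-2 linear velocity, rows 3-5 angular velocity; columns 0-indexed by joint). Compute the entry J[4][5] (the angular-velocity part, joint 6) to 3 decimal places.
-0.183

axis z_5 = (0.1830,-0.1830,0.9659); lever o_n−o_5 = (4.3293,-1.5008,2.0012)
cross product → J_v[:, 5] = (1.0835,3.8155,0.5176)
J_ω[:, 5] = z_5
entry J[4][5] = -0.1830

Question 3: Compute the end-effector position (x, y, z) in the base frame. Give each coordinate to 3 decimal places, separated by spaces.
after link 1: o_1 = (2.1213, -2.1213, 0.0000)
after link 2: o_2 = (-1.8371, -2.4055, -1.5000)
after link 3: o_3 = (-0.7765, -0.6378, -0.6340)
after link 4: o_4 = (-3.4848, 2.0706, -4.0000)
after link 5: o_5 = (-1.3634, 4.1919, -4.0000)
after link 6: o_6 = (2.9658, 2.6910, -1.9988)

2.966 2.691 -1.999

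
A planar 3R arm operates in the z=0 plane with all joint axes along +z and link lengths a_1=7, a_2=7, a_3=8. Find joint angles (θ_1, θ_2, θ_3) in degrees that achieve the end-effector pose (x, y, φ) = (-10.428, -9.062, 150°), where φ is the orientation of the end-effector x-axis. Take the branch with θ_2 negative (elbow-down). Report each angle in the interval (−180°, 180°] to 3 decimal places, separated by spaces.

wrist centre = target − a_3·(cos φ, sin φ) = (-3.4998, -13.0620)
cos θ_2 = (182.8644−7²−7²)/(2·7·7) = 0.8660; θ_2 = -30.0071° (elbow-down)
β = atan2(-13.0620,-3.4998) = -104.9994°; ψ = atan2(-3.5008,13.0617) = -15.0035°
θ_1 = β − ψ = -89.9958°
θ_3 = φ − θ_1 − θ_2 = -89.9971° (wrapped to (-180°,180°])

-89.996 -30.007 -89.997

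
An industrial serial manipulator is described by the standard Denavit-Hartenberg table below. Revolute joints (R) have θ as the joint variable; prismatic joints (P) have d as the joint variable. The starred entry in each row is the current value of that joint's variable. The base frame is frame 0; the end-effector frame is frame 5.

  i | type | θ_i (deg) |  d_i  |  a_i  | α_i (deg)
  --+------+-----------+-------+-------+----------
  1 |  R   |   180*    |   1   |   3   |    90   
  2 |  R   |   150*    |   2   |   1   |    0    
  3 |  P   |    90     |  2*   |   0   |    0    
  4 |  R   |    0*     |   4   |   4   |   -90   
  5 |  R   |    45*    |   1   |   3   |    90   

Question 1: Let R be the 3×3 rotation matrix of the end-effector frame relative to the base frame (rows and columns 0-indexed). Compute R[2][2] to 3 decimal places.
-0.612

End-effector z-axis (col 2 of R) = (0.3536,0.7071,-0.6124)
R[2][2] = -0.6124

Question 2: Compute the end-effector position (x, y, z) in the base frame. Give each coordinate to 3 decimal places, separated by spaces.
after link 1: o_1 = (-3.0000, 0.0000, 1.0000)
after link 2: o_2 = (-2.1340, 2.0000, 1.5000)
after link 3: o_3 = (-2.1340, 4.0000, 1.5000)
after link 4: o_4 = (-0.1340, 8.0000, -1.9641)
after link 5: o_5 = (0.0607, 5.8787, -4.3012)

0.061 5.879 -4.301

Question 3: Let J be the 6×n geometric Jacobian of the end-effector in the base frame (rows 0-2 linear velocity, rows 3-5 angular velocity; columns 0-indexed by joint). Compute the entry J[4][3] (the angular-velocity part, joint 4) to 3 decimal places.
axis z_3 = (0.0000,1.0000,0.0000); lever o_n−o_3 = (2.1946,1.8787,-5.8012)
cross product → J_v[:, 3] = (-5.8012,0.0000,-2.1946)
J_ω[:, 3] = z_3
entry J[4][3] = 1.0000

1.000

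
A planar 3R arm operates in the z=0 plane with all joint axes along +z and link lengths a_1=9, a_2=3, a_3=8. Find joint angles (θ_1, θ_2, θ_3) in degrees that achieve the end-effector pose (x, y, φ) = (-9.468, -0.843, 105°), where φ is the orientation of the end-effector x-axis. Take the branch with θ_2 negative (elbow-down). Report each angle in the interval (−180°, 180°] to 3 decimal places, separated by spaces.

-119.996 -45.015 -89.989

wrist centre = target − a_3·(cos φ, sin φ) = (-7.3974, -8.5704)
cos θ_2 = (128.1741−9²−3²)/(2·9·3) = 0.7069; θ_2 = -45.0145° (elbow-down)
β = atan2(-8.5704,-7.3974) = -130.7987°; ψ = atan2(-2.1219,11.1208) = -10.8023°
θ_1 = β − ψ = -119.9965°
θ_3 = φ − θ_1 − θ_2 = -89.9890° (wrapped to (-180°,180°])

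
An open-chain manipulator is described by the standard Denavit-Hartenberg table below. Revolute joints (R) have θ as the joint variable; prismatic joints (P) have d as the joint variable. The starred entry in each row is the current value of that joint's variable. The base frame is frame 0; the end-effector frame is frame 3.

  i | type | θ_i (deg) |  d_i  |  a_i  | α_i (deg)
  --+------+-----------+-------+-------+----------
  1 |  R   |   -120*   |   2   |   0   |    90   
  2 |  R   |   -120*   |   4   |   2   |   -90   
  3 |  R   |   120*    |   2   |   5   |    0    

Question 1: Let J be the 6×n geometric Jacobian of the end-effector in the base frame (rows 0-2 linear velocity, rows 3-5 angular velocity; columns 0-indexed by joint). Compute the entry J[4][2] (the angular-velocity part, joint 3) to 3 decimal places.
-0.750

axis z_2 = (-0.4330,-0.7500,-0.5000); lever o_n−o_2 = (2.2590,-4.7476,1.1651)
cross product → J_v[:, 2] = (-3.2476,-0.6250,3.7500)
J_ω[:, 2] = z_2
entry J[4][2] = -0.7500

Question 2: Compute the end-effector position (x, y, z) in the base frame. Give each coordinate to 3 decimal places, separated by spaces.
-0.705 -1.882 1.433

after link 1: o_1 = (0.0000, 0.0000, 2.0000)
after link 2: o_2 = (-2.9641, 2.8660, 0.2679)
after link 3: o_3 = (-0.7051, -1.8816, 1.4330)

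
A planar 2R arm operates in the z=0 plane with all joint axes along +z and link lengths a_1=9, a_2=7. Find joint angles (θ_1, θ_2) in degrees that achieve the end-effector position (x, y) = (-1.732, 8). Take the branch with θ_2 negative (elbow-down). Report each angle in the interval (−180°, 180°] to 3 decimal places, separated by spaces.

150.000 -120.000

cos θ_2 = (66.9998−9²−7²)/(2·9·7) = -0.5000; θ_2 = -120.0001° (elbow-down)
β = atan2(8.0000,-1.7320) = 102.2160°; ψ = atan2(-6.0622,5.5000) = -47.7837°
θ_1 = β − ψ = 149.9997°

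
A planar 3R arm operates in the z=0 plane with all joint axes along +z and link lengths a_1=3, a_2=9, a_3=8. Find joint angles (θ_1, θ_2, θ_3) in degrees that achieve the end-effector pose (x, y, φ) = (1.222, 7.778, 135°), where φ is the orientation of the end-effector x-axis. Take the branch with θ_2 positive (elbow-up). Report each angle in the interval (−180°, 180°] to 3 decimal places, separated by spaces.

wrist centre = target − a_3·(cos φ, sin φ) = (6.8789, 2.1211)
cos θ_2 = (51.8179−3²−9²)/(2·3·9) = -0.7071; θ_2 = 134.9975° (elbow-up)
β = atan2(2.1211,6.8789) = 17.1375°; ψ = atan2(6.3642,-3.3637) = 117.8577°
θ_1 = β − ψ = -100.7202°
θ_3 = φ − θ_1 − θ_2 = 100.7227° (wrapped to (-180°,180°])

-100.720 134.998 100.723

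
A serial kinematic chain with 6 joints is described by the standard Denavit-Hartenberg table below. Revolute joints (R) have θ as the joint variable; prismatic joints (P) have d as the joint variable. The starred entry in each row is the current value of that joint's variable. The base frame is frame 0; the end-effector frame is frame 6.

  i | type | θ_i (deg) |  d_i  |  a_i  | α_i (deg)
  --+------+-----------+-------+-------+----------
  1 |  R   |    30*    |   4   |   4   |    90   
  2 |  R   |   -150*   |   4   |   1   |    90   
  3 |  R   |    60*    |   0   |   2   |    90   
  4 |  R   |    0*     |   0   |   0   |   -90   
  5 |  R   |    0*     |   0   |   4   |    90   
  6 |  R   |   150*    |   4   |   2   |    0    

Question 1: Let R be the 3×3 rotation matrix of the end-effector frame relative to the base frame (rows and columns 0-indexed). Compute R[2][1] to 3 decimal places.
End-effector y-axis (col 1 of R) = (0.3460,0.6998,-0.6250)
R[2][1] = -0.6250

-0.625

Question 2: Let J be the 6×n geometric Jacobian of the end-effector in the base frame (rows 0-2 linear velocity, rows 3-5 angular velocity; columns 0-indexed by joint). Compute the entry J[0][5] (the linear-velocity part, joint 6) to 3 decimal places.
axis z_5 = (-0.8995,0.0580,-0.4330); lever o_n−o_5 = (-4.1316,1.6561,-0.4330)
cross product → J_v[:, 5] = (0.6920,1.3995,-1.2500)
J_ω[:, 5] = z_5
entry J[0][5] = 0.6920

0.692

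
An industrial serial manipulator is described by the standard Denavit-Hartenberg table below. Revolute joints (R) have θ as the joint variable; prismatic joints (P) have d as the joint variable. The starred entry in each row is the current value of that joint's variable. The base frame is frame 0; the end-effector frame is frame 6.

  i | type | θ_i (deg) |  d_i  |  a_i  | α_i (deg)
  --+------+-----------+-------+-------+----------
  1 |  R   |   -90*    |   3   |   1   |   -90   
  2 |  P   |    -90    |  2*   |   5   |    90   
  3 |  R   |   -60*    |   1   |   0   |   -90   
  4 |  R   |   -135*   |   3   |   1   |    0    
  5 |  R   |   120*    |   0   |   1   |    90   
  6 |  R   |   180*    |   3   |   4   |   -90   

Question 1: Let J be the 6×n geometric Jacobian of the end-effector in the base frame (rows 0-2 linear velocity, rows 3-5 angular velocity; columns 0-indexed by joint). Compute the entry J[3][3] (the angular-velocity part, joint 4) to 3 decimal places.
axis z_3 = (0.5000,0.0000,0.8660); lever o_n−o_3 = (5.2944,2.8284,0.4074)
cross product → J_v[:, 3] = (-2.4495,4.3813,1.4142)
J_ω[:, 3] = z_3
entry J[3][3] = 0.5000

0.500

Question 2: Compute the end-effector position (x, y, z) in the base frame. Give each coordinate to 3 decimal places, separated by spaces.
7.294 2.828 8.407

after link 1: o_1 = (0.0000, -1.0000, 3.0000)
after link 2: o_2 = (2.0000, -1.0000, 8.0000)
after link 3: o_3 = (2.0000, -0.0000, 8.0000)
after link 4: o_4 = (4.1124, 0.7071, 10.2445)
after link 5: o_5 = (3.2759, 0.9659, 10.7275)
after link 6: o_6 = (7.2944, 2.8284, 8.4074)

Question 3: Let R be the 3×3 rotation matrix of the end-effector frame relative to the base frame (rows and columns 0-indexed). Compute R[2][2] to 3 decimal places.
End-effector z-axis (col 2 of R) = (-0.5000,0.0000,-0.8660)
R[2][2] = -0.8660

-0.866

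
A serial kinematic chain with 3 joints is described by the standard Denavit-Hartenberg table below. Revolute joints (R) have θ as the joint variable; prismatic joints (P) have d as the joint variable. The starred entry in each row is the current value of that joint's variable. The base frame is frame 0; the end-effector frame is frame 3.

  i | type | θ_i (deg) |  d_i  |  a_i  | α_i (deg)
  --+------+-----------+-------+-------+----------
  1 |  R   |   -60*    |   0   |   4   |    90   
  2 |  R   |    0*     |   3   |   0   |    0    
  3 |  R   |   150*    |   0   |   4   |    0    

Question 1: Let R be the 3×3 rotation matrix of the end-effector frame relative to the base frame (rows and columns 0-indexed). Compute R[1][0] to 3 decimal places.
0.750

End-effector x-axis (col 0 of R) = (-0.4330,0.7500,0.5000)
R[1][0] = 0.7500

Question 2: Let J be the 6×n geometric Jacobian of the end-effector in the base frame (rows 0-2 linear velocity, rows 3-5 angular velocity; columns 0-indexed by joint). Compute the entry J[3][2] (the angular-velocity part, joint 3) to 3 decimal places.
axis z_2 = (-0.8660,-0.5000,0.0000); lever o_n−o_2 = (-1.7321,3.0000,2.0000)
cross product → J_v[:, 2] = (-1.0000,1.7321,-3.4641)
J_ω[:, 2] = z_2
entry J[3][2] = -0.8660

-0.866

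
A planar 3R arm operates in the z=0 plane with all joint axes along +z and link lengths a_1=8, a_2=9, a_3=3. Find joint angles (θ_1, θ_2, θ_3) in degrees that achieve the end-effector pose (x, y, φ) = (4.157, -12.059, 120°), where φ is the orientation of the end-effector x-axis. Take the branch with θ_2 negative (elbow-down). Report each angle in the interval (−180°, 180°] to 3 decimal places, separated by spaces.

-45.002 -44.995 -150.002

wrist centre = target − a_3·(cos φ, sin φ) = (5.6570, -14.6571)
cos θ_2 = (246.8315−8²−9²)/(2·8·9) = 0.7072; θ_2 = -44.9954° (elbow-down)
β = atan2(-14.6571,5.6570) = -68.8956°; ψ = atan2(-6.3635,14.3645) = -23.8933°
θ_1 = β − ψ = -45.0022°
θ_3 = φ − θ_1 − θ_2 = -150.0023° (wrapped to (-180°,180°])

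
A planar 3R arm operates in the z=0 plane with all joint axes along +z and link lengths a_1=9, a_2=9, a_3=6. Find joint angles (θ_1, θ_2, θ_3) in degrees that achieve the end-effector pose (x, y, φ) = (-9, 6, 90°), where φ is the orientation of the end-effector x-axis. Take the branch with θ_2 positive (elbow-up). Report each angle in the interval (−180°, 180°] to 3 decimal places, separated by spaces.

120.000 120.000 -150.000

wrist centre = target − a_3·(cos φ, sin φ) = (-9.0000, 0.0000)
cos θ_2 = (81.0000−9²−9²)/(2·9·9) = -0.5000; θ_2 = 120.0000° (elbow-up)
β = atan2(0.0000,-9.0000) = 180.0000°; ψ = atan2(7.7942,4.5000) = 60.0000°
θ_1 = β − ψ = 120.0000°
θ_3 = φ − θ_1 − θ_2 = -150.0000° (wrapped to (-180°,180°])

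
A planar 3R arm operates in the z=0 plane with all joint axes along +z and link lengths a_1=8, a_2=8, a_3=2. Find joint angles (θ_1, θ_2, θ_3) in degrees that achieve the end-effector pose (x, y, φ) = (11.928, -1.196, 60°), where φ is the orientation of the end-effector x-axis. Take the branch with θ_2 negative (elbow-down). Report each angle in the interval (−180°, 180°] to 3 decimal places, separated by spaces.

wrist centre = target − a_3·(cos φ, sin φ) = (10.9280, -2.9281)
cos θ_2 = (127.9947−8²−8²)/(2·8·8) = -0.0000; θ_2 = -90.0024° (elbow-down)
β = atan2(-2.9281,10.9280) = -14.9995°; ψ = atan2(-8.0000,7.9997) = -45.0012°
θ_1 = β − ψ = 30.0017°
θ_3 = φ − θ_1 − θ_2 = 120.0007° (wrapped to (-180°,180°])

30.002 -90.002 120.001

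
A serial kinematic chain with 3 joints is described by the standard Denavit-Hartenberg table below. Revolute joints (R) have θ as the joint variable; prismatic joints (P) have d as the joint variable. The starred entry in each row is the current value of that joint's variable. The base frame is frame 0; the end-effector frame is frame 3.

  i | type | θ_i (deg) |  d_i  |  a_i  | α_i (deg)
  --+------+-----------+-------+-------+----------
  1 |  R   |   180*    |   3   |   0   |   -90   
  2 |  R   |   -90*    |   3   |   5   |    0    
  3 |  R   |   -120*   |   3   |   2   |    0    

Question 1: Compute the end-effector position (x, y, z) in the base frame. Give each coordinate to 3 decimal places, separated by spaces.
after link 1: o_1 = (0.0000, 0.0000, 3.0000)
after link 2: o_2 = (-0.0000, -3.0000, 8.0000)
after link 3: o_3 = (1.7321, -6.0000, 7.0000)

1.732 -6.000 7.000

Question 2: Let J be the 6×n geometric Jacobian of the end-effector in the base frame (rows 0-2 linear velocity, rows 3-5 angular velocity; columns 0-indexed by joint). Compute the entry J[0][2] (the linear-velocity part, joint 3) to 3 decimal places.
axis z_2 = (-0.0000,-1.0000,0.0000); lever o_n−o_2 = (1.7321,-3.0000,-1.0000)
cross product → J_v[:, 2] = (1.0000,-0.0000,1.7321)
J_ω[:, 2] = z_2
entry J[0][2] = 1.0000

1.000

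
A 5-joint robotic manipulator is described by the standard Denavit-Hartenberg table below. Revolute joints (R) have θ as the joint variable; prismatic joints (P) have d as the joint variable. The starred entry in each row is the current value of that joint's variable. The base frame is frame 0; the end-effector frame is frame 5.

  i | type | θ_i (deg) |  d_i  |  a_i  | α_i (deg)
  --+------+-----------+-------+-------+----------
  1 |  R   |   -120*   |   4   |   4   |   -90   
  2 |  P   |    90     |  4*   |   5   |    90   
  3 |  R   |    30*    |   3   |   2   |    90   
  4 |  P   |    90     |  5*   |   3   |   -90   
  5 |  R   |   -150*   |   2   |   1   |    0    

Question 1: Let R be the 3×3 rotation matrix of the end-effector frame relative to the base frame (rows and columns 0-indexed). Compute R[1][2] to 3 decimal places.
End-effector z-axis (col 2 of R) = (-0.4330,0.2500,0.8660)
R[1][2] = 0.2500

0.250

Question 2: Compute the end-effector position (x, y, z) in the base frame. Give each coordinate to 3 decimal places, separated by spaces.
-5.228 -7.529 -3.750

after link 1: o_1 = (-2.0000, -3.4641, 4.0000)
after link 2: o_2 = (1.4641, -5.4641, -1.0000)
after link 3: o_3 = (0.8301, -8.5622, -2.7321)
after link 4: o_4 = (-4.4199, -8.9952, -5.2321)
after link 5: o_5 = (-5.2279, -7.5287, -3.7500)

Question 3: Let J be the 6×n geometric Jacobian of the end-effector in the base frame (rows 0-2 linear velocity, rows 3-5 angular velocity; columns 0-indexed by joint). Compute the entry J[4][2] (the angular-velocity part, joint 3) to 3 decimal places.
-0.866

axis z_2 = (-0.5000,-0.8660,0.0000); lever o_n−o_2 = (-6.6920,-2.0646,-2.7500)
cross product → J_v[:, 2] = (2.3816,-1.3750,-4.7631)
J_ω[:, 2] = z_2
entry J[4][2] = -0.8660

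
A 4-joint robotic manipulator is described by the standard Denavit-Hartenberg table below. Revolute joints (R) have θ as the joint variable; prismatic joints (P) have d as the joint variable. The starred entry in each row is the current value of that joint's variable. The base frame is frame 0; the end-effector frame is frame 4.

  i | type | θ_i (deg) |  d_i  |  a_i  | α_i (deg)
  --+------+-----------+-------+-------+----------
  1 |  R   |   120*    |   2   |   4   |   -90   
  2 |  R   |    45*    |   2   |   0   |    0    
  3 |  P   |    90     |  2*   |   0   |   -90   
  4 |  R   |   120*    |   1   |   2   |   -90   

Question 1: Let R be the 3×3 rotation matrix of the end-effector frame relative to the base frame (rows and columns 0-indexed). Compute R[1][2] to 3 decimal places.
End-effector z-axis (col 2 of R) = (-0.7392,0.2803,0.6124)
R[1][2] = 0.2803

0.280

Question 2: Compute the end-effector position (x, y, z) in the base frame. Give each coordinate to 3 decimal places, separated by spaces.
-3.964 2.330 3.414

after link 1: o_1 = (-2.0000, 3.4641, 2.0000)
after link 2: o_2 = (-3.7321, 2.4641, 2.0000)
after link 3: o_3 = (-5.4641, 1.4641, 2.0000)
after link 4: o_4 = (-3.9641, 2.3301, 3.4142)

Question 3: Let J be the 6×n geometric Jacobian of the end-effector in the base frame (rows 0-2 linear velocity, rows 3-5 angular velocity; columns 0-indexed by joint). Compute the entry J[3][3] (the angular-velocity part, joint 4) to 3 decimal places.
axis z_3 = (0.3536,-0.6124,0.7071); lever o_n−o_3 = (1.5000,0.8660,1.4142)
cross product → J_v[:, 3] = (-1.4784,0.5607,1.2247)
J_ω[:, 3] = z_3
entry J[3][3] = 0.3536

0.354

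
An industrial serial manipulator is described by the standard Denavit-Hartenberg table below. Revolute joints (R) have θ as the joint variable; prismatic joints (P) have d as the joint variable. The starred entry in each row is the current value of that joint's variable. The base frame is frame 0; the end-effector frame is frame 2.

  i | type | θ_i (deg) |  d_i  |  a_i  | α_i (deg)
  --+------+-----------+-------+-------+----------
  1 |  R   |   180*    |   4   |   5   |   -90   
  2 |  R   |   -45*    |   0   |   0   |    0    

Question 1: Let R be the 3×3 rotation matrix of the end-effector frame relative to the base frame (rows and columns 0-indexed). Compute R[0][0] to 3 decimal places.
End-effector x-axis (col 0 of R) = (-0.7071,0.0000,0.7071)
R[0][0] = -0.7071

-0.707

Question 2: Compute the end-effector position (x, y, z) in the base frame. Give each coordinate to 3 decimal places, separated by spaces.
-5.000 0.000 4.000

after link 1: o_1 = (-5.0000, 0.0000, 4.0000)
after link 2: o_2 = (-5.0000, 0.0000, 4.0000)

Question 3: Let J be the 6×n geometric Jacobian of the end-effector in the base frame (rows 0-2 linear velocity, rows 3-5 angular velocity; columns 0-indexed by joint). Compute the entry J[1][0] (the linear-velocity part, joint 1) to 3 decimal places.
-5.000

axis z_0 = ẑ; lever o_n−o_0 = (-5.0000,0.0000,4.0000)
cross product → J_v[:, 0] = (-0.0000,-5.0000,0.0000)
J_ω[:, 0] = z_0
entry J[1][0] = -5.0000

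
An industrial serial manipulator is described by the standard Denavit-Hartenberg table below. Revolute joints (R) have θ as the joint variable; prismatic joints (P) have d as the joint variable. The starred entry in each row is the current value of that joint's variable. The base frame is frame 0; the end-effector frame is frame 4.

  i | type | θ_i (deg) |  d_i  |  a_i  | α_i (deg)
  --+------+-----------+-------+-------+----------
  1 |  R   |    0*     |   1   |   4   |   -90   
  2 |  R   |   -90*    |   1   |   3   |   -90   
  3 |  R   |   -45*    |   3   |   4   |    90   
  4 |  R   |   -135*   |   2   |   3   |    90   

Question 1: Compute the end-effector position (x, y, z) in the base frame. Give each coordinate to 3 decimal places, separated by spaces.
after link 1: o_1 = (4.0000, 0.0000, 1.0000)
after link 2: o_2 = (4.0000, 1.0000, 4.0000)
after link 3: o_3 = (7.0000, 3.8284, 6.8284)
after link 4: o_4 = (4.8787, 3.7426, 3.9142)

4.879 3.743 3.914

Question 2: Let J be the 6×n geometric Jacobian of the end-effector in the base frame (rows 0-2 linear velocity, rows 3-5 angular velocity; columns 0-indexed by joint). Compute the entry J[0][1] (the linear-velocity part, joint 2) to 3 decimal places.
axis z_1 = (0.0000,1.0000,0.0000); lever o_n−o_1 = (0.8787,3.7426,2.9142)
cross product → J_v[:, 1] = (2.9142,0.0000,-0.8787)
J_ω[:, 1] = z_1
entry J[0][1] = 2.9142

2.914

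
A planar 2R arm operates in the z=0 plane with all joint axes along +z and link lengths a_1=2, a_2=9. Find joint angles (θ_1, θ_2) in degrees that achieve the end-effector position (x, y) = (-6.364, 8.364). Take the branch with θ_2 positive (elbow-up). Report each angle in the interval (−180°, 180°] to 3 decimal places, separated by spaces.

90.002 44.997

cos θ_2 = (110.4570−2²−9²)/(2·2·9) = 0.7071; θ_2 = 44.9974° (elbow-up)
β = atan2(8.3640,-6.3640) = 127.2668°; ψ = atan2(6.3637,8.3642) = 37.2645°
θ_1 = β − ψ = 90.0022°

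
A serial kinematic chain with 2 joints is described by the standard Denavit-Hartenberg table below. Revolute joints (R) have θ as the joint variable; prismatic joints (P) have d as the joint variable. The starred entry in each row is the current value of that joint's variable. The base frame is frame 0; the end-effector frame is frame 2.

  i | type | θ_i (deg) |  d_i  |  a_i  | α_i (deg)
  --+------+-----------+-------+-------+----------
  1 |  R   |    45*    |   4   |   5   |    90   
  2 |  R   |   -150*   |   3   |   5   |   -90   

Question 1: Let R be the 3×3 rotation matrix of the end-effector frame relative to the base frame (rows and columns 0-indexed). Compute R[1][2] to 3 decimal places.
0.354

End-effector z-axis (col 2 of R) = (0.3536,0.3536,-0.8660)
R[1][2] = 0.3536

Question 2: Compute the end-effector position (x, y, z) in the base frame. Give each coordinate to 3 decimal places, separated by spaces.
2.595 -1.648 1.500

after link 1: o_1 = (3.5355, 3.5355, 4.0000)
after link 2: o_2 = (2.5950, -1.6476, 1.5000)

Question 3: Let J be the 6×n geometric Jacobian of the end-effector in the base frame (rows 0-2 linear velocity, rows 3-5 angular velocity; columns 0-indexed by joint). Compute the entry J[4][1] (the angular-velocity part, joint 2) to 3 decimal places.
axis z_1 = (0.7071,-0.7071,0.0000); lever o_n−o_1 = (-0.9405,-5.1832,-2.5000)
cross product → J_v[:, 1] = (1.7678,1.7678,-4.3301)
J_ω[:, 1] = z_1
entry J[4][1] = -0.7071

-0.707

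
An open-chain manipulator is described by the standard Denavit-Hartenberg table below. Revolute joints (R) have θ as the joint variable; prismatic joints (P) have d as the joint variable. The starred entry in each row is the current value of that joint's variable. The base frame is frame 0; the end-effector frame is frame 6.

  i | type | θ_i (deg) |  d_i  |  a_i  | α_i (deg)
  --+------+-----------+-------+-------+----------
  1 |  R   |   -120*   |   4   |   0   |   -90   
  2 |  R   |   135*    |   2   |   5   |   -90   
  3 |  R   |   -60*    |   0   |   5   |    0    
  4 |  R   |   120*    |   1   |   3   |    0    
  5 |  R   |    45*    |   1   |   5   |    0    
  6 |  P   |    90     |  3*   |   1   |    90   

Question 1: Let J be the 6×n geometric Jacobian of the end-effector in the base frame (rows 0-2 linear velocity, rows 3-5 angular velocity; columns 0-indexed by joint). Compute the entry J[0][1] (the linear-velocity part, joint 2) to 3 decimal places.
axis z_1 = (0.8660,-0.5000,0.0000); lever o_n−o_1 = (3.4243,7.6086,-1.2304)
cross product → J_v[:, 1] = (0.6152,1.0655,8.3014)
J_ω[:, 1] = z_1
entry J[0][1] = 0.6152

0.615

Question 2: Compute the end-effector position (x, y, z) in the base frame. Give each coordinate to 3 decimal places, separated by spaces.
3.424 7.609 2.770

after link 1: o_1 = (0.0000, 0.0000, 4.0000)
after link 2: o_2 = (3.4998, 2.0619, 0.4645)
after link 3: o_3 = (8.1337, 1.4277, -1.3033)
after link 4: o_4 = (6.7676, 4.2577, -1.6569)
after link 5: o_5 = (2.4810, 6.4924, -0.0347)
after link 6: o_6 = (3.4243, 7.6086, 2.7696)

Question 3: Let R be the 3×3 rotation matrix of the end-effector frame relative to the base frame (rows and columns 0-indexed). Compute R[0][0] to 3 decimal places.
End-effector x-axis (col 0 of R) = (-0.1174,-0.7209,0.6830)
R[0][0] = -0.1174

-0.117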